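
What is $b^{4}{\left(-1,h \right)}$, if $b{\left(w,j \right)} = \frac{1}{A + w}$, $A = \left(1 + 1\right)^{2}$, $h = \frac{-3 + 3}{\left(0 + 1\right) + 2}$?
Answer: $\frac{1}{81} \approx 0.012346$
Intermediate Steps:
$h = 0$ ($h = \frac{0}{1 + 2} = \frac{0}{3} = 0 \cdot \frac{1}{3} = 0$)
$A = 4$ ($A = 2^{2} = 4$)
$b{\left(w,j \right)} = \frac{1}{4 + w}$
$b^{4}{\left(-1,h \right)} = \left(\frac{1}{4 - 1}\right)^{4} = \left(\frac{1}{3}\right)^{4} = \frac{1}{81}$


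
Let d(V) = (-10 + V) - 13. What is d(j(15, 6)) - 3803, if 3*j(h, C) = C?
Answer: -3824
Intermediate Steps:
j(h, C) = C/3
d(V) = -23 + V
d(j(15, 6)) - 3803 = (-23 + (⅓)*6) - 3803 = (-23 + 2) - 3803 = -21 - 3803 = -3824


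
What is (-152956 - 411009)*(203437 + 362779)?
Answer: -319326006440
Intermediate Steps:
(-152956 - 411009)*(203437 + 362779) = -563965*566216 = -319326006440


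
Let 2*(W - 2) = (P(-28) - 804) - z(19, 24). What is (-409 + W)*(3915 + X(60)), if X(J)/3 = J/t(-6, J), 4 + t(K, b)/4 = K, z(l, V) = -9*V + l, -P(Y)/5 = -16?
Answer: -10487961/4 ≈ -2.6220e+6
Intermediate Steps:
P(Y) = 80 (P(Y) = -5*(-16) = 80)
z(l, V) = l - 9*V
t(K, b) = -16 + 4*K
X(J) = -3*J/40 (X(J) = 3*(J/(-16 + 4*(-6))) = 3*(J/(-16 - 24)) = 3*(J/(-40)) = 3*(J*(-1/40)) = 3*(-J/40) = -3*J/40)
W = -523/2 (W = 2 + ((80 - 804) - (19 - 9*24))/2 = 2 + (-724 - (19 - 216))/2 = 2 + (-724 - 1*(-197))/2 = 2 + (-724 + 197)/2 = 2 + (1/2)*(-527) = 2 - 527/2 = -523/2 ≈ -261.50)
(-409 + W)*(3915 + X(60)) = (-409 - 523/2)*(3915 - 3/40*60) = -1341*(3915 - 9/2)/2 = -1341/2*7821/2 = -10487961/4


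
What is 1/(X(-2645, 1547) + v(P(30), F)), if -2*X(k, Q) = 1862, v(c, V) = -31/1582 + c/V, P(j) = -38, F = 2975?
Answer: -96050/89425659 ≈ -0.0010741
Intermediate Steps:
v(c, V) = -31/1582 + c/V (v(c, V) = -31*1/1582 + c/V = -31/1582 + c/V)
X(k, Q) = -931 (X(k, Q) = -1/2*1862 = -931)
1/(X(-2645, 1547) + v(P(30), F)) = 1/(-931 + (-31/1582 - 38/2975)) = 1/(-931 - 3109/96050) = 1/(-89425659/96050) = -96050/89425659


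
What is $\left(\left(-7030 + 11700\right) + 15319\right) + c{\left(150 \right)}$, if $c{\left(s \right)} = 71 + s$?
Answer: $20210$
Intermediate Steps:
$\left(\left(-7030 + 11700\right) + 15319\right) + c{\left(150 \right)} = \left(\left(-7030 + 11700\right) + 15319\right) + \left(71 + 150\right) = \left(4670 + 15319\right) + 221 = 19989 + 221 = 20210$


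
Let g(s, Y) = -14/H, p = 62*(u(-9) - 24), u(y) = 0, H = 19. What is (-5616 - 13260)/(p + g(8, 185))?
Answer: 179322/14143 ≈ 12.679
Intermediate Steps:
p = -1488 (p = 62*(0 - 24) = 62*(-24) = -1488)
g(s, Y) = -14/19
(-5616 - 13260)/(p + g(8, 185)) = (-5616 - 13260)/(-1488 - 14/19) = -18876/(-28286/19) = -18876*(-19/28286) = 179322/14143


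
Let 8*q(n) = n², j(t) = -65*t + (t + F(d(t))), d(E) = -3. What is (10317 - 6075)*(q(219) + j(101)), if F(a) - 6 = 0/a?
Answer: -7854063/4 ≈ -1.9635e+6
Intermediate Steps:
F(a) = 6 (F(a) = 6 + 0/a = 6 + 0 = 6)
j(t) = 6 - 64*t (j(t) = -65*t + (t + 6) = -65*t + (6 + t) = 6 - 64*t)
q(n) = n²/8
(10317 - 6075)*(q(219) + j(101)) = (10317 - 6075)*((⅛)*219² + (6 - 64*101)) = 4242*((⅛)*47961 + (6 - 6464)) = 4242*(47961/8 - 6458) = 4242*(-3703/8) = -7854063/4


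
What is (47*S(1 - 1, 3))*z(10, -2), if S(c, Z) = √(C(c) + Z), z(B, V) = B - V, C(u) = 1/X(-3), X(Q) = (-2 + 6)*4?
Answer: 987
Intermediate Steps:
X(Q) = 16 (X(Q) = 4*4 = 16)
C(u) = 1/16
S(c, Z) = √(1/16 + Z)
(47*S(1 - 1, 3))*z(10, -2) = (47*(√(1 + 16*3)/4))*(10 - 1*(-2)) = (47*(√(1 + 48)/4))*(10 + 2) = (47*(√49/4))*12 = (47*((¼)*7))*12 = (47*(7/4))*12 = (329/4)*12 = 987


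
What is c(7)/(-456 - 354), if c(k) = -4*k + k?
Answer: 7/270 ≈ 0.025926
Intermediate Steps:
c(k) = -3*k
c(7)/(-456 - 354) = (-3*7)/(-456 - 354) = -21/(-810) = -21*(-1/810) = 7/270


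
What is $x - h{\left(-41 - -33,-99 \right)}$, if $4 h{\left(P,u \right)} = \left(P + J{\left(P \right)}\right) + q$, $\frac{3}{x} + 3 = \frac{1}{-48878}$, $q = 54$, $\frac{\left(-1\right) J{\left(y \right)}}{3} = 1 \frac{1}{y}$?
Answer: $- \frac{59093873}{4692320} \approx -12.594$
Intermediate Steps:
$J{\left(y \right)} = - \frac{3}{y}$ ($J{\left(y \right)} = - 3 \cdot 1 \frac{1}{y} = - \frac{3}{y}$)
$x = - \frac{146634}{146635}$ ($x = \frac{3}{-3 + \frac{1}{-48878}} = \frac{3}{-3 - \frac{1}{48878}} = \frac{3}{- \frac{146635}{48878}} = 3 \left(- \frac{48878}{146635}\right) = - \frac{146634}{146635} \approx -0.99999$)
$h{\left(P,u \right)} = \frac{27}{2} - \frac{3}{4 P} + \frac{P}{4}$ ($h{\left(P,u \right)} = \frac{\left(P - \frac{3}{P}\right) + 54}{4} = \frac{54 + P - \frac{3}{P}}{4} = \frac{27}{2} - \frac{3}{4 P} + \frac{P}{4}$)
$x - h{\left(-41 - -33,-99 \right)} = - \frac{146634}{146635} - \frac{-3 + \left(-41 - -33\right) \left(54 - 8\right)}{4 \left(-41 - -33\right)} = - \frac{146634}{146635} - \frac{-3 + \left(-41 + 33\right) \left(54 + \left(-41 + 33\right)\right)}{4 \left(-41 + 33\right)} = - \frac{146634}{146635} - \frac{-3 - 8 \left(54 - 8\right)}{4 \left(-8\right)} = - \frac{146634}{146635} - \frac{1}{4} \left(- \frac{1}{8}\right) \left(-3 - 368\right) = - \frac{146634}{146635} - \frac{1}{4} \left(- \frac{1}{8}\right) \left(-371\right) = - \frac{146634}{146635} - \frac{371}{32} = - \frac{59093873}{4692320}$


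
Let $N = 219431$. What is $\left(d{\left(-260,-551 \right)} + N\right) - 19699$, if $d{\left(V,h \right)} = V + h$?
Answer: $198921$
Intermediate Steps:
$\left(d{\left(-260,-551 \right)} + N\right) - 19699 = \left(\left(-260 - 551\right) + 219431\right) - 19699 = \left(-811 + 219431\right) - 19699 = 218620 - 19699 = 198921$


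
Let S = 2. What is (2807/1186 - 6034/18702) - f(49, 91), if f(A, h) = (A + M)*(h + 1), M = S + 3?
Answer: -55073870753/11090286 ≈ -4966.0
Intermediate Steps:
M = 5 (M = 2 + 3 = 5)
f(A, h) = (1 + h)*(5 + A) (f(A, h) = (A + 5)*(h + 1) = (5 + A)*(1 + h) = (1 + h)*(5 + A))
(2807/1186 - 6034/18702) - f(49, 91) = (2807/1186 - 6034/18702) - (5 + 49 + 5*91 + 49*91) = (2807*(1/1186) - 6034*1/18702) - (5 + 49 + 455 + 4459) = (2807/1186 - 3017/9351) - 1*4968 = 22670095/11090286 - 4968 = -55073870753/11090286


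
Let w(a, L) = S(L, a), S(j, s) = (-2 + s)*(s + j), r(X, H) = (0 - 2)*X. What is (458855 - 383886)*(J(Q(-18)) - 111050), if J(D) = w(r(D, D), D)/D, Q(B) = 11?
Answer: -8323508194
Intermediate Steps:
r(X, H) = -2*X
S(j, s) = (-2 + s)*(j + s)
w(a, L) = a² - 2*L - 2*a + L*a
J(D) = (2*D + 2*D²)/D (J(D) = ((-2*D)² - 2*D - (-4)*D + D*(-2*D))/D = (4*D² - 2*D + 4*D - 2*D²)/D = (2*D + 2*D²)/D)
(458855 - 383886)*(J(Q(-18)) - 111050) = (458855 - 383886)*((2 + 2*11) - 111050) = 74969*((2 + 22) - 111050) = 74969*(24 - 111050) = 74969*(-111026) = -8323508194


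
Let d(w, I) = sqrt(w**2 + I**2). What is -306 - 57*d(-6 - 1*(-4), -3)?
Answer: -306 - 57*sqrt(13) ≈ -511.52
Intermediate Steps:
d(w, I) = sqrt(I**2 + w**2)
-306 - 57*d(-6 - 1*(-4), -3) = -306 - 57*sqrt((-3)**2 + (-6 - 1*(-4))**2) = -306 - 57*sqrt(9 + (-6 + 4)**2) = -306 - 57*sqrt(9 + (-2)**2) = -306 - 57*sqrt(9 + 4) = -306 - 57*sqrt(13)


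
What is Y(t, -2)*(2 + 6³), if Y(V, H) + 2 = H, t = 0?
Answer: -872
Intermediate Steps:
Y(V, H) = -2 + H
Y(t, -2)*(2 + 6³) = (-2 - 2)*(2 + 6³) = -4*(2 + 216) = -4*218 = -872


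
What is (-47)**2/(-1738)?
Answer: -2209/1738 ≈ -1.2710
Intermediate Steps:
(-47)**2/(-1738) = 2209*(-1/1738) = -2209/1738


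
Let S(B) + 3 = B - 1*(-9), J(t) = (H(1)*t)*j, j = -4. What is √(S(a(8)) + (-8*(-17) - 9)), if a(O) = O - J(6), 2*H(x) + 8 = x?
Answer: √57 ≈ 7.5498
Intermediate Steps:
H(x) = -4 + x/2
J(t) = 14*t (J(t) = ((-4 + (½)*1)*t)*(-4) = ((-4 + ½)*t)*(-4) = -7*t/2*(-4) = 14*t)
a(O) = -84 + O (a(O) = O - 14*6 = O - 1*84 = O - 84 = -84 + O)
S(B) = 6 + B (S(B) = -3 + (B - 1*(-9)) = -3 + (B + 9) = -3 + (9 + B) = 6 + B)
√(S(a(8)) + (-8*(-17) - 9)) = √((6 + (-84 + 8)) + (-8*(-17) - 9)) = √((6 - 76) + (136 - 9)) = √(-70 + 127) = √57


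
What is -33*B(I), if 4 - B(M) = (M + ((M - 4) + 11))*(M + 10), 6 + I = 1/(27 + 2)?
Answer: -663135/841 ≈ -788.51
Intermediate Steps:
I = -173/29 (I = -6 + 1/(27 + 2) = -6 + 1/29 = -173/29 ≈ -5.9655)
B(M) = 4 - (7 + 2*M)*(10 + M) (B(M) = 4 - (M + ((M - 4) + 11))*(M + 10) = 4 - (M + ((-4 + M) + 11))*(10 + M) = 4 - (M + (7 + M))*(10 + M) = 4 - (7 + 2*M)*(10 + M))
-33*B(I) = -33*(-66 - 27*(-173/29) - 2*(-173/29)**2) = -33*(-66 + 4671/29 - 2*29929/841) = -33*(-66 + 4671/29 - 59858/841) = -33*20095/841 = -663135/841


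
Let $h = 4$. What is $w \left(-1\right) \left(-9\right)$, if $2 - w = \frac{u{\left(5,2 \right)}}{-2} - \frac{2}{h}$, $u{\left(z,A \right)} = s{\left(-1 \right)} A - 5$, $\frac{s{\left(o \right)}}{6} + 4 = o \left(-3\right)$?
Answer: $-54$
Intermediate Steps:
$s{\left(o \right)} = -24 - 18 o$ ($s{\left(o \right)} = -24 + 6 o \left(-3\right) = -24 + 6 \left(- 3 o\right) = -24 - 18 o$)
$u{\left(z,A \right)} = -5 - 6 A$ ($u{\left(z,A \right)} = \left(-24 - -18\right) A - 5 = \left(-24 + 18\right) A - 5 = - 6 A - 5 = -5 - 6 A$)
$w = -6$ ($w = 2 - \left(\frac{-5 - 12}{-2} - \frac{2}{4}\right) = 2 - \left(\left(-5 - 12\right) \left(- \frac{1}{2}\right) - \frac{1}{2}\right) = 2 - \left(\left(-17\right) \left(- \frac{1}{2}\right) - \frac{1}{2}\right) = 2 - \left(\frac{17}{2} - \frac{1}{2}\right) = 2 - 8 = -6$)
$w \left(-1\right) \left(-9\right) = \left(-6\right) \left(-1\right) \left(-9\right) = 6 \left(-9\right) = -54$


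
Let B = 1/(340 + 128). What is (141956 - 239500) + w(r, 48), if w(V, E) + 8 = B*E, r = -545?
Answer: -3804524/39 ≈ -97552.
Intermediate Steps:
B = 1/468 ≈ 0.0021368
w(V, E) = -8 + E/468
(141956 - 239500) + w(r, 48) = (141956 - 239500) + (-8 + (1/468)*48) = -97544 + (-8 + 4/39) = -97544 - 308/39 = -3804524/39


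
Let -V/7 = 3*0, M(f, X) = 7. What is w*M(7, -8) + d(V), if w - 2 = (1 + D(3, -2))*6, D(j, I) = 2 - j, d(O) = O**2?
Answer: 14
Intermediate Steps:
V = 0 (V = -21*0 = -7*0 = 0)
w = 2 (w = 2 + (1 + (2 - 1*3))*6 = 2 + (1 + (2 - 3))*6 = 2 + (1 - 1)*6 = 2 + 0*6 = 2 + 0 = 2)
w*M(7, -8) + d(V) = 2*7 + 0**2 = 14 + 0 = 14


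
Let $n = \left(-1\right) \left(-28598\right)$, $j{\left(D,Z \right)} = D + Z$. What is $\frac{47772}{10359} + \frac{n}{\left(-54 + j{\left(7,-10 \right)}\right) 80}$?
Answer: $- \frac{4355909}{2624280} \approx -1.6598$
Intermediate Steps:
$n = 28598$
$\frac{47772}{10359} + \frac{n}{\left(-54 + j{\left(7,-10 \right)}\right) 80} = \frac{47772}{10359} + \frac{28598}{\left(-54 + \left(7 - 10\right)\right) 80} = 47772 \cdot \frac{1}{10359} + \frac{28598}{\left(-54 - 3\right) 80} = \frac{5308}{1151} + \frac{28598}{\left(-57\right) 80} = \frac{5308}{1151} + \frac{28598}{-4560} = \frac{5308}{1151} + 28598 \left(- \frac{1}{4560}\right) = \frac{5308}{1151} - \frac{14299}{2280} = - \frac{4355909}{2624280}$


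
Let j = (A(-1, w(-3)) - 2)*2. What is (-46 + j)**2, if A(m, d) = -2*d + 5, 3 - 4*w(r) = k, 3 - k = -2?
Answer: 1444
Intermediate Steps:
k = 5 (k = 3 - 1*(-2) = 3 + 2 = 5)
w(r) = -1/2 (w(r) = 3/4 - 1/4*5 = 3/4 - 5/4 = -1/2)
A(m, d) = 5 - 2*d
j = 8 (j = ((5 - 2*(-1/2)) - 2)*2 = ((5 + 1) - 2)*2 = (6 - 2)*2 = 4*2 = 8)
(-46 + j)**2 = (-46 + 8)**2 = (-38)**2 = 1444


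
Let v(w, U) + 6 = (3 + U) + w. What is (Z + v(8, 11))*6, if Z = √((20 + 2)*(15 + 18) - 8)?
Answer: 96 + 6*√718 ≈ 256.77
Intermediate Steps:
v(w, U) = -3 + U + w (v(w, U) = -6 + ((3 + U) + w) = -6 + (3 + U + w) = -3 + U + w)
Z = √718 (Z = √(22*33 - 8) = √(726 - 8) = √718 ≈ 26.796)
(Z + v(8, 11))*6 = (√718 + (-3 + 11 + 8))*6 = (√718 + 16)*6 = (16 + √718)*6 = 96 + 6*√718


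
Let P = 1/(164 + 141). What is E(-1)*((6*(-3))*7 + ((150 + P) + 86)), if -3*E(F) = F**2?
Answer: -33551/915 ≈ -36.668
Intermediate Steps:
P = 1/305 ≈ 0.0032787
E(F) = -F**2/3
E(-1)*((6*(-3))*7 + ((150 + P) + 86)) = (-1/3*(-1)**2)*((6*(-3))*7 + ((150 + 1/305) + 86)) = (-1/3*1)*(-18*7 + (45751/305 + 86)) = -(-126 + 71981/305)/3 = -1/3*33551/305 = -33551/915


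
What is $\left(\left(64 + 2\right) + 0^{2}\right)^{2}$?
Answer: $4356$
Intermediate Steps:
$\left(\left(64 + 2\right) + 0^{2}\right)^{2} = \left(66 + 0\right)^{2} = 66^{2} = 4356$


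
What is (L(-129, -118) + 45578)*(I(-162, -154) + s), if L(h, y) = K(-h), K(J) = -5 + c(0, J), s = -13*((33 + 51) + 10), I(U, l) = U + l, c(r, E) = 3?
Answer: -70095888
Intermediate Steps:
s = -1222 (s = -13*(84 + 10) = -13*94 = -1222)
K(J) = -2 (K(J) = -5 + 3 = -2)
L(h, y) = -2
(L(-129, -118) + 45578)*(I(-162, -154) + s) = (-2 + 45578)*((-162 - 154) - 1222) = 45576*(-316 - 1222) = 45576*(-1538) = -70095888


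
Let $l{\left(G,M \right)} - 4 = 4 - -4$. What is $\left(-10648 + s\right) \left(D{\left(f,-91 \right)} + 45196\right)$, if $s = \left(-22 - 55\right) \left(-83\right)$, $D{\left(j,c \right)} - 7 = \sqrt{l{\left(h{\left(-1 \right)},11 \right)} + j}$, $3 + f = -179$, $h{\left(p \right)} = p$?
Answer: $-192429171 - 4257 i \sqrt{170} \approx -1.9243 \cdot 10^{8} - 55505.0 i$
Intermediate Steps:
$l{\left(G,M \right)} = 12$ ($l{\left(G,M \right)} = 4 + \left(4 - -4\right) = 4 + \left(4 + 4\right) = 4 + 8 = 12$)
$f = -182$ ($f = -3 - 179 = -182$)
$D{\left(j,c \right)} = 7 + \sqrt{12 + j}$
$s = 6391$ ($s = \left(-77\right) \left(-83\right) = 6391$)
$\left(-10648 + s\right) \left(D{\left(f,-91 \right)} + 45196\right) = \left(-10648 + 6391\right) \left(\left(7 + \sqrt{12 - 182}\right) + 45196\right) = - 4257 \left(\left(7 + \sqrt{-170}\right) + 45196\right) = - 4257 \left(\left(7 + i \sqrt{170}\right) + 45196\right) = - 4257 \left(45203 + i \sqrt{170}\right) = -192429171 - 4257 i \sqrt{170}$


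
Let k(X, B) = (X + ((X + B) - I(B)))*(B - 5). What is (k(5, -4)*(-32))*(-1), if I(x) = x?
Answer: -2880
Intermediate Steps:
k(X, B) = 2*X*(-5 + B) (k(X, B) = (X + ((X + B) - B))*(B - 5) = (X + ((B + X) - B))*(-5 + B) = (X + X)*(-5 + B) = (2*X)*(-5 + B) = 2*X*(-5 + B))
(k(5, -4)*(-32))*(-1) = ((2*5*(-5 - 4))*(-32))*(-1) = ((2*5*(-9))*(-32))*(-1) = -90*(-32)*(-1) = 2880*(-1) = -2880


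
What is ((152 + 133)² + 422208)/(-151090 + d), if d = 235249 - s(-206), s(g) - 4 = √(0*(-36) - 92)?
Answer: 4707378235/786896013 + 111874*I*√23/786896013 ≈ 5.9822 + 0.00068183*I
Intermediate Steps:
s(g) = 4 + 2*I*√23 (s(g) = 4 + √(0*(-36) - 92) = 4 + √(0 - 92) = 4 + √(-92) = 4 + 2*I*√23)
d = 235245 - 2*I*√23 (d = 235249 - (4 + 2*I*√23) = 235249 + (-4 - 2*I*√23) = 235245 - 2*I*√23 ≈ 2.3525e+5 - 9.5917*I)
((152 + 133)² + 422208)/(-151090 + d) = ((152 + 133)² + 422208)/(-151090 + (235245 - 2*I*√23)) = (285² + 422208)/(84155 - 2*I*√23) = (81225 + 422208)/(84155 - 2*I*√23) = 503433/(84155 - 2*I*√23)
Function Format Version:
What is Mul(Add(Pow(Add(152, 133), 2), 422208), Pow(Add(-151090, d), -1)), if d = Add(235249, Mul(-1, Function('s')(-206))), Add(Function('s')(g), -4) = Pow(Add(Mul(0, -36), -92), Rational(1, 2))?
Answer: Add(Rational(4707378235, 786896013), Mul(Rational(111874, 786896013), I, Pow(23, Rational(1, 2)))) ≈ Add(5.9822, Mul(0.00068183, I))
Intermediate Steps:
Function('s')(g) = Add(4, Mul(2, I, Pow(23, Rational(1, 2)))) (Function('s')(g) = Add(4, Pow(Add(Mul(0, -36), -92), Rational(1, 2))) = Add(4, Pow(Add(0, -92), Rational(1, 2))) = Add(4, Pow(-92, Rational(1, 2))) = Add(4, Mul(2, I, Pow(23, Rational(1, 2)))))
d = Add(235245, Mul(-2, I, Pow(23, Rational(1, 2)))) (d = Add(235249, Mul(-1, Add(4, Mul(2, I, Pow(23, Rational(1, 2)))))) = Add(235249, Add(-4, Mul(-2, I, Pow(23, Rational(1, 2))))) = Add(235245, Mul(-2, I, Pow(23, Rational(1, 2)))) ≈ Add(2.3525e+5, Mul(-9.5917, I)))
Mul(Add(Pow(Add(152, 133), 2), 422208), Pow(Add(-151090, d), -1)) = Mul(Add(Pow(Add(152, 133), 2), 422208), Pow(Add(-151090, Add(235245, Mul(-2, I, Pow(23, Rational(1, 2))))), -1)) = Mul(Add(Pow(285, 2), 422208), Pow(Add(84155, Mul(-2, I, Pow(23, Rational(1, 2)))), -1)) = Mul(Add(81225, 422208), Pow(Add(84155, Mul(-2, I, Pow(23, Rational(1, 2)))), -1)) = Mul(503433, Pow(Add(84155, Mul(-2, I, Pow(23, Rational(1, 2)))), -1))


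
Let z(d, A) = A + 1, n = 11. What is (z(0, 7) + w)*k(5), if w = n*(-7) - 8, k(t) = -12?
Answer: 924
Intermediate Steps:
z(d, A) = 1 + A
w = -85 (w = 11*(-7) - 8 = -77 - 8 = -85)
(z(0, 7) + w)*k(5) = ((1 + 7) - 85)*(-12) = (8 - 85)*(-12) = -77*(-12) = 924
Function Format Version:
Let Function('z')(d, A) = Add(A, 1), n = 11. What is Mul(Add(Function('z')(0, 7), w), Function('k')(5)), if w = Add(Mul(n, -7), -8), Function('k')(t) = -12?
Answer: 924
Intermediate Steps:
Function('z')(d, A) = Add(1, A)
w = -85 (w = Add(Mul(11, -7), -8) = Add(-77, -8) = -85)
Mul(Add(Function('z')(0, 7), w), Function('k')(5)) = Mul(Add(Add(1, 7), -85), -12) = Mul(Add(8, -85), -12) = Mul(-77, -12) = 924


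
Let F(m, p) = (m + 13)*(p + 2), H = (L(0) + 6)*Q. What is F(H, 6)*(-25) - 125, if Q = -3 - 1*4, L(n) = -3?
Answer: 1475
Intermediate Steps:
Q = -7 (Q = -3 - 4 = -7)
H = -21 (H = (-3 + 6)*(-7) = 3*(-7) = -21)
F(m, p) = (2 + p)*(13 + m) (F(m, p) = (13 + m)*(2 + p) = (2 + p)*(13 + m))
F(H, 6)*(-25) - 125 = (26 + 2*(-21) + 13*6 - 21*6)*(-25) - 125 = (26 - 42 + 78 - 126)*(-25) - 125 = -64*(-25) - 125 = 1600 - 125 = 1475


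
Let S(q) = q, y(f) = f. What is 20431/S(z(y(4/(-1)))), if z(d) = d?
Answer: -20431/4 ≈ -5107.8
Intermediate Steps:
20431/S(z(y(4/(-1)))) = 20431/((4/(-1))) = 20431/((4*(-1))) = 20431/(-4) = 20431*(-1/4) = -20431/4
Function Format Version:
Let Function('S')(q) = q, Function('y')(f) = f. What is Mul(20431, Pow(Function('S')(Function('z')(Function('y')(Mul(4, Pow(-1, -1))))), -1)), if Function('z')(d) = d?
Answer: Rational(-20431, 4) ≈ -5107.8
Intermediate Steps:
Mul(20431, Pow(Function('S')(Function('z')(Function('y')(Mul(4, Pow(-1, -1))))), -1)) = Mul(20431, Pow(Mul(4, Pow(-1, -1)), -1)) = Mul(20431, Pow(Mul(4, -1), -1)) = Mul(20431, Pow(-4, -1)) = Mul(20431, Rational(-1, 4)) = Rational(-20431, 4)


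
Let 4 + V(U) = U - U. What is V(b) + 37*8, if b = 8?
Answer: 292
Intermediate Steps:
V(U) = -4 (V(U) = -4 + (U - U) = -4 + 0 = -4)
V(b) + 37*8 = -4 + 37*8 = -4 + 296 = 292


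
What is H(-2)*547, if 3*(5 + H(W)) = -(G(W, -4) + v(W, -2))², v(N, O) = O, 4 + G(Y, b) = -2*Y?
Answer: -10393/3 ≈ -3464.3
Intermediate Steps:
G(Y, b) = -4 - 2*Y
H(W) = -5 - (-6 - 2*W)²/3 (H(W) = -5 + (-((-4 - 2*W) - 2)²)/3 = -5 + (-(-6 - 2*W)²)/3 = -5 - (-6 - 2*W)²/3)
H(-2)*547 = (-5 - 4*(3 - 2)²/3)*547 = (-5 - 4/3*1²)*547 = (-5 - 4/3*1)*547 = (-5 - 4/3)*547 = -19/3*547 = -10393/3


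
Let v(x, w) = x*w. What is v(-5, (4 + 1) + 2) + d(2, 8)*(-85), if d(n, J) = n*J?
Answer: -1395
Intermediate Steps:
v(x, w) = w*x
d(n, J) = J*n
v(-5, (4 + 1) + 2) + d(2, 8)*(-85) = ((4 + 1) + 2)*(-5) + (8*2)*(-85) = (5 + 2)*(-5) + 16*(-85) = 7*(-5) - 1360 = -35 - 1360 = -1395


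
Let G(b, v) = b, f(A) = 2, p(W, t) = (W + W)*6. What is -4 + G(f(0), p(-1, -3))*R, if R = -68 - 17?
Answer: -174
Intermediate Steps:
p(W, t) = 12*W (p(W, t) = (2*W)*6 = 12*W)
R = -85
-4 + G(f(0), p(-1, -3))*R = -4 + 2*(-85) = -4 - 170 = -174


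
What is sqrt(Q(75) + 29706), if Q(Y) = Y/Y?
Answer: sqrt(29707) ≈ 172.36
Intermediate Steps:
Q(Y) = 1
sqrt(Q(75) + 29706) = sqrt(1 + 29706) = sqrt(29707)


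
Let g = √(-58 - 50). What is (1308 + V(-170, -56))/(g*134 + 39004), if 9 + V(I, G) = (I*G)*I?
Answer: -366705857/8856112 + 7559007*I*√3/8856112 ≈ -41.407 + 1.4784*I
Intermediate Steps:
g = 6*I*√3 (g = √(-108) = 6*I*√3 ≈ 10.392*I)
V(I, G) = -9 + G*I² (V(I, G) = -9 + (I*G)*I = -9 + (G*I)*I = -9 + G*I²)
(1308 + V(-170, -56))/(g*134 + 39004) = (1308 + (-9 - 56*(-170)²))/((6*I*√3)*134 + 39004) = (1308 + (-9 - 56*28900))/(804*I*√3 + 39004) = (1308 + (-9 - 1618400))/(39004 + 804*I*√3) = (1308 - 1618409)/(39004 + 804*I*√3) = -1617101/(39004 + 804*I*√3)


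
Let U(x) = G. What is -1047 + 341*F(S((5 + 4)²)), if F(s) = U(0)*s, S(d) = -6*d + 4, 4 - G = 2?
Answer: -329771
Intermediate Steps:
G = 2 (G = 4 - 1*2 = 4 - 2 = 2)
U(x) = 2
S(d) = 4 - 6*d
F(s) = 2*s
-1047 + 341*F(S((5 + 4)²)) = -1047 + 341*(2*(4 - 6*(5 + 4)²)) = -1047 + 341*(2*(4 - 6*9²)) = -1047 + 341*(2*(4 - 6*81)) = -1047 + 341*(2*(4 - 486)) = -1047 + 341*(2*(-482)) = -1047 + 341*(-964) = -1047 - 328724 = -329771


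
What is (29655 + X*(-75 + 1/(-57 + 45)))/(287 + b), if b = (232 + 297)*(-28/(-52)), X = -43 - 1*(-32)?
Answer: 679289/12744 ≈ 53.303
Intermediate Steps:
X = -11 (X = -43 + 32 = -11)
b = 3703/13 (b = 529*(-28*(-1)/52) = 529*(-1*(-7/13)) = 529*(7/13) = 3703/13 ≈ 284.85)
(29655 + X*(-75 + 1/(-57 + 45)))/(287 + b) = (29655 - 11*(-75 + 1/(-57 + 45)))/(287 + 3703/13) = (29655 - 11*(-75 + 1/(-12)))/(7434/13) = (29655 - 11*(-75 - 1/12))*(13/7434) = (29655 - 11*(-901/12))*(13/7434) = (29655 + 9911/12)*(13/7434) = (365771/12)*(13/7434) = 679289/12744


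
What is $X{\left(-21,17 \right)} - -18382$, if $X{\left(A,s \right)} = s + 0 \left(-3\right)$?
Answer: $18399$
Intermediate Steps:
$X{\left(A,s \right)} = s$ ($X{\left(A,s \right)} = s + 0 = s$)
$X{\left(-21,17 \right)} - -18382 = 17 - -18382 = 17 + 18382 = 18399$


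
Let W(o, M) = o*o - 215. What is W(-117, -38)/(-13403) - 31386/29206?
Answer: -407094101/195724009 ≈ -2.0799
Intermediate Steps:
W(o, M) = -215 + o**2 (W(o, M) = o**2 - 215 = -215 + o**2)
W(-117, -38)/(-13403) - 31386/29206 = (-215 + (-117)**2)/(-13403) - 31386/29206 = (-215 + 13689)*(-1/13403) - 31386*1/29206 = 13474*(-1/13403) - 15693/14603 = -13474/13403 - 15693/14603 = -407094101/195724009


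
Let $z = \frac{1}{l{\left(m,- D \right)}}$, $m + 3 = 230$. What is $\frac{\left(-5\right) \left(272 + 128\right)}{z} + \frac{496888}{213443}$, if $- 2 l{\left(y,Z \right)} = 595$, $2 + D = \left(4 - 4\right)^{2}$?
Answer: $\frac{126999081888}{213443} \approx 5.95 \cdot 10^{5}$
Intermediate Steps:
$m = 227$ ($m = -3 + 230 = 227$)
$D = -2$ ($D = -2 + \left(4 - 4\right)^{2} = -2 + 0^{2} = -2 + 0 = -2$)
$l{\left(y,Z \right)} = - \frac{595}{2}$ ($l{\left(y,Z \right)} = \left(- \frac{1}{2}\right) 595 = - \frac{595}{2}$)
$z = - \frac{2}{595}$ ($z = \frac{1}{- \frac{595}{2}} = - \frac{2}{595} \approx -0.0033613$)
$\frac{\left(-5\right) \left(272 + 128\right)}{z} + \frac{496888}{213443} = \frac{\left(-5\right) \left(272 + 128\right)}{- \frac{2}{595}} + \frac{496888}{213443} = \left(-5\right) 400 \left(- \frac{595}{2}\right) + 496888 \cdot \frac{1}{213443} = \left(-2000\right) \left(- \frac{595}{2}\right) + \frac{496888}{213443} = 595000 + \frac{496888}{213443} = \frac{126999081888}{213443}$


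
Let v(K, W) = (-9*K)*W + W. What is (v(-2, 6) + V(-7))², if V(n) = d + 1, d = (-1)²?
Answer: 13456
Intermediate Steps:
d = 1
V(n) = 2 (V(n) = 1 + 1 = 2)
v(K, W) = W - 9*K*W (v(K, W) = -9*K*W + W = W - 9*K*W)
(v(-2, 6) + V(-7))² = (6*(1 - 9*(-2)) + 2)² = (6*(1 + 18) + 2)² = (6*19 + 2)² = (114 + 2)² = 116² = 13456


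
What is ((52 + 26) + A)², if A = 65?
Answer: 20449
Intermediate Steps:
((52 + 26) + A)² = ((52 + 26) + 65)² = (78 + 65)² = 143² = 20449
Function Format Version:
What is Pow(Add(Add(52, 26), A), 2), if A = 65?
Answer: 20449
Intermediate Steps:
Pow(Add(Add(52, 26), A), 2) = Pow(Add(Add(52, 26), 65), 2) = Pow(Add(78, 65), 2) = Pow(143, 2) = 20449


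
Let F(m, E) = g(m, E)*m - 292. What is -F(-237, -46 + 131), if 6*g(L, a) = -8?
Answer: -24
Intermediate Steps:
g(L, a) = -4/3 (g(L, a) = (1/6)*(-8) = -4/3)
F(m, E) = -292 - 4*m/3 (F(m, E) = -4*m/3 - 292 = -292 - 4*m/3)
-F(-237, -46 + 131) = -(-292 - 4/3*(-237)) = -(-292 + 316) = -1*24 = -24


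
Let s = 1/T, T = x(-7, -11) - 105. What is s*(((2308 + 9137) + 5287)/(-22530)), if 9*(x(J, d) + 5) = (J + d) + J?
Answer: 25098/3811325 ≈ 0.0065851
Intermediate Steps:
x(J, d) = -5 + d/9 + 2*J/9 (x(J, d) = -5 + ((J + d) + J)/9 = -5 + (d + 2*J)/9 = -5 + (d/9 + 2*J/9) = -5 + d/9 + 2*J/9)
T = -1015/9 (T = (-5 + (⅑)*(-11) + (2/9)*(-7)) - 105 = (-5 - 11/9 - 14/9) - 105 = -70/9 - 105 = -1015/9 ≈ -112.78)
s = -9/1015 (s = 1/(-1015/9) = -9/1015 ≈ -0.0088670)
s*(((2308 + 9137) + 5287)/(-22530)) = -9*((2308 + 9137) + 5287)/(1015*(-22530)) = -9*(11445 + 5287)*(-1)/(1015*22530) = -150588*(-1)/(1015*22530) = -9/1015*(-8366/11265) = 25098/3811325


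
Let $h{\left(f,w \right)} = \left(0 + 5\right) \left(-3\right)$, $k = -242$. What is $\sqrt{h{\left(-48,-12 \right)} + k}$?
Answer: $i \sqrt{257} \approx 16.031 i$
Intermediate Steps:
$h{\left(f,w \right)} = -15$ ($h{\left(f,w \right)} = 5 \left(-3\right) = -15$)
$\sqrt{h{\left(-48,-12 \right)} + k} = \sqrt{-15 - 242} = \sqrt{-257} = i \sqrt{257}$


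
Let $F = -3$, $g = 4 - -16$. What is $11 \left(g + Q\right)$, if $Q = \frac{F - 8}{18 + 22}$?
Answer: $\frac{8679}{40} \approx 216.98$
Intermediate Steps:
$g = 20$ ($g = 4 + 16 = 20$)
$Q = - \frac{11}{40}$ ($Q = \frac{-3 - 8}{18 + 22} = - \frac{11}{40} \approx -0.275$)
$11 \left(g + Q\right) = 11 \left(20 - \frac{11}{40}\right) = 11 \cdot \frac{789}{40} = \frac{8679}{40}$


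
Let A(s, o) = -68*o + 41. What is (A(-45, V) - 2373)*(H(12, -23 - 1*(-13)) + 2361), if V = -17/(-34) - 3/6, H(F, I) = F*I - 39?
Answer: -5135064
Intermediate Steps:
H(F, I) = -39 + F*I
V = 0 (V = -17*(-1/34) - 3*⅙ = ½ - ½ = 0)
A(s, o) = 41 - 68*o
(A(-45, V) - 2373)*(H(12, -23 - 1*(-13)) + 2361) = ((41 - 68*0) - 2373)*((-39 + 12*(-23 - 1*(-13))) + 2361) = ((41 + 0) - 2373)*((-39 + 12*(-23 + 13)) + 2361) = (41 - 2373)*((-39 + 12*(-10)) + 2361) = -2332*((-39 - 120) + 2361) = -2332*(-159 + 2361) = -2332*2202 = -5135064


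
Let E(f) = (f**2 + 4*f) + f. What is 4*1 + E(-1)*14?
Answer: -52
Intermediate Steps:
E(f) = f**2 + 5*f
4*1 + E(-1)*14 = 4*1 - (5 - 1)*14 = 4 - 1*4*14 = 4 - 4*14 = 4 - 56 = -52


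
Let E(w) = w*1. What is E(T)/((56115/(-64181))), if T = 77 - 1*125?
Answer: 1026896/18705 ≈ 54.900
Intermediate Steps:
T = -48 (T = 77 - 125 = -48)
E(w) = w
E(T)/((56115/(-64181))) = -48/(56115/(-64181)) = -48/(56115*(-1/64181)) = -48/(-56115/64181) = -48*(-64181/56115) = 1026896/18705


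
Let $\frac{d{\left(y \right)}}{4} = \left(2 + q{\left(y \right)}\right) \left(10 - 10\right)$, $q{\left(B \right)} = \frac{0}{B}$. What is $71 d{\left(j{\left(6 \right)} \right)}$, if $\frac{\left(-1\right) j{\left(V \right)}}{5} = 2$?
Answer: $0$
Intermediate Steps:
$q{\left(B \right)} = 0$
$j{\left(V \right)} = -10$ ($j{\left(V \right)} = \left(-5\right) 2 = -10$)
$d{\left(y \right)} = 0$ ($d{\left(y \right)} = 4 \left(2 + 0\right) \left(10 - 10\right) = 4 \cdot 2 \cdot 0 = 4 \cdot 0 = 0$)
$71 d{\left(j{\left(6 \right)} \right)} = 71 \cdot 0 = 0$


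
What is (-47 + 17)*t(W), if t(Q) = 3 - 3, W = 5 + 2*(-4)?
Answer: 0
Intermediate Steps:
W = -3 (W = 5 - 8 = -3)
t(Q) = 0
(-47 + 17)*t(W) = (-47 + 17)*0 = -30*0 = 0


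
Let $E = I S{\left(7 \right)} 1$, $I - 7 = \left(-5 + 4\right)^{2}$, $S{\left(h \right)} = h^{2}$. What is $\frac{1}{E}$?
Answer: $\frac{1}{392} \approx 0.002551$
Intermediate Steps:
$I = 8$ ($I = 7 + \left(-5 + 4\right)^{2} = 7 + \left(-1\right)^{2} = 7 + 1 = 8$)
$E = 392$ ($E = 8 \cdot 7^{2} \cdot 1 = 8 \cdot 49 \cdot 1 = 392 \cdot 1 = 392$)
$\frac{1}{E} = \frac{1}{392}$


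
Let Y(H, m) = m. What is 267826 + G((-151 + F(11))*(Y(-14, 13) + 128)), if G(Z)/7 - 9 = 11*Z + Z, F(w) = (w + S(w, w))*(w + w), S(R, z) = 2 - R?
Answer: -999419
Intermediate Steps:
F(w) = 4*w (F(w) = (w + (2 - w))*(w + w) = 2*(2*w) = 4*w)
G(Z) = 63 + 84*Z (G(Z) = 63 + 7*(11*Z + Z) = 63 + 7*(12*Z) = 63 + 84*Z)
267826 + G((-151 + F(11))*(Y(-14, 13) + 128)) = 267826 + (63 + 84*((-151 + 4*11)*(13 + 128))) = 267826 + (63 + 84*((-151 + 44)*141)) = 267826 + (63 + 84*(-107*141)) = 267826 + (63 + 84*(-15087)) = 267826 + (63 - 1267308) = 267826 - 1267245 = -999419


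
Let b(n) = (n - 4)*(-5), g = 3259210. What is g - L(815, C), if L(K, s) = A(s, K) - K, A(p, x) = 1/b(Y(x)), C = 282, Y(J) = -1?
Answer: 81500624/25 ≈ 3.2600e+6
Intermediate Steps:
b(n) = 20 - 5*n (b(n) = (-4 + n)*(-5) = 20 - 5*n)
A(p, x) = 1/25 (A(p, x) = 1/(20 - 5*(-1)) = 1/(20 + 5) = 1/25)
L(K, s) = 1/25 - K
g - L(815, C) = 3259210 - (1/25 - 1*815) = 3259210 - (1/25 - 815) = 3259210 - 1*(-20374/25) = 3259210 + 20374/25 = 81500624/25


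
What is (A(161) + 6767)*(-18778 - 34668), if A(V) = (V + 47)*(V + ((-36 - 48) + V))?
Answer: -3007459866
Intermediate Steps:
A(V) = (-84 + 2*V)*(47 + V) (A(V) = (47 + V)*(V + (-84 + V)) = (47 + V)*(-84 + 2*V) = (-84 + 2*V)*(47 + V))
(A(161) + 6767)*(-18778 - 34668) = ((-3948 + 2*161² + 10*161) + 6767)*(-18778 - 34668) = ((-3948 + 2*25921 + 1610) + 6767)*(-53446) = ((-3948 + 51842 + 1610) + 6767)*(-53446) = (49504 + 6767)*(-53446) = 56271*(-53446) = -3007459866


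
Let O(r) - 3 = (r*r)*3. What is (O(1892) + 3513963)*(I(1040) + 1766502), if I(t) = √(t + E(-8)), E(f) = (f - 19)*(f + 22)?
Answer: 25177878812916 + 14252958*√662 ≈ 2.5178e+13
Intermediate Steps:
E(f) = (-19 + f)*(22 + f)
I(t) = √(-378 + t) (I(t) = √(t + (-418 + (-8)² + 3*(-8))) = √(t + (-418 + 64 - 24)) = √(t - 378) = √(-378 + t))
O(r) = 3 + 3*r² (O(r) = 3 + (r*r)*3 = 3 + r²*3 = 3 + 3*r²)
(O(1892) + 3513963)*(I(1040) + 1766502) = ((3 + 3*1892²) + 3513963)*(√(-378 + 1040) + 1766502) = ((3 + 3*3579664) + 3513963)*(√662 + 1766502) = ((3 + 10738992) + 3513963)*(1766502 + √662) = (10738995 + 3513963)*(1766502 + √662) = 14252958*(1766502 + √662) = 25177878812916 + 14252958*√662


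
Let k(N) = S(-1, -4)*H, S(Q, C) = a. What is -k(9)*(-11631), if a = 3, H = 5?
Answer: 174465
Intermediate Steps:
S(Q, C) = 3
k(N) = 15 (k(N) = 3*5 = 15)
-k(9)*(-11631) = -15*(-11631) = -1*(-174465) = 174465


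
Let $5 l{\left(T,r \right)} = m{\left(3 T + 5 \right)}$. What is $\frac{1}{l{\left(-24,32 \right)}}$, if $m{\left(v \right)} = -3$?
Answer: $- \frac{5}{3} \approx -1.6667$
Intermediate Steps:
$l{\left(T,r \right)} = - \frac{3}{5}$ ($l{\left(T,r \right)} = \frac{1}{5} \left(-3\right) = - \frac{3}{5}$)
$\frac{1}{l{\left(-24,32 \right)}} = \frac{1}{- \frac{3}{5}} = - \frac{5}{3}$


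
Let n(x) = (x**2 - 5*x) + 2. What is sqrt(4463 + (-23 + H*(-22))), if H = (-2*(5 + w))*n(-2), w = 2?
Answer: 2*sqrt(2342) ≈ 96.788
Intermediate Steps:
n(x) = 2 + x**2 - 5*x
H = -224 (H = (-2*(5 + 2))*(2 + (-2)**2 - 5*(-2)) = (-2*7)*(2 + 4 + 10) = -14*16 = -224)
sqrt(4463 + (-23 + H*(-22))) = sqrt(4463 + (-23 - 224*(-22))) = sqrt(4463 + (-23 + 4928)) = sqrt(4463 + 4905) = sqrt(9368) = 2*sqrt(2342)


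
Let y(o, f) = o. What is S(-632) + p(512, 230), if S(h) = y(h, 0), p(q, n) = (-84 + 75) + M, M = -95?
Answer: -736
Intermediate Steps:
p(q, n) = -104 (p(q, n) = (-84 + 75) - 95 = -9 - 95 = -104)
S(h) = h
S(-632) + p(512, 230) = -632 - 104 = -736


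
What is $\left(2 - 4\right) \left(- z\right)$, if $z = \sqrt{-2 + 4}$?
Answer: $2 \sqrt{2} \approx 2.8284$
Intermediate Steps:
$z = \sqrt{2} \approx 1.4142$
$\left(2 - 4\right) \left(- z\right) = \left(2 - 4\right) \left(- \sqrt{2}\right) = - 2 \left(- \sqrt{2}\right) = 2 \sqrt{2}$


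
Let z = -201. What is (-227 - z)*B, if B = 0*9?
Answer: 0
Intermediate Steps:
B = 0
(-227 - z)*B = (-227 - 1*(-201))*0 = (-227 + 201)*0 = -26*0 = 0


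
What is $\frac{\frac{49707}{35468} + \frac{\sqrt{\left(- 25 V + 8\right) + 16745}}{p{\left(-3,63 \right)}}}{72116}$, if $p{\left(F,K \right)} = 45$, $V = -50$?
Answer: $\frac{49707}{2557810288} + \frac{\sqrt{18003}}{3245220} \approx 6.0779 \cdot 10^{-5}$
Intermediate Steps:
$\frac{\frac{49707}{35468} + \frac{\sqrt{\left(- 25 V + 8\right) + 16745}}{p{\left(-3,63 \right)}}}{72116} = \frac{\frac{49707}{35468} + \frac{\sqrt{\left(\left(-25\right) \left(-50\right) + 8\right) + 16745}}{45}}{72116} = \left(49707 \cdot \frac{1}{35468} + \sqrt{\left(1250 + 8\right) + 16745} \cdot \frac{1}{45}\right) \frac{1}{72116} = \left(\frac{49707}{35468} + \sqrt{1258 + 16745} \cdot \frac{1}{45}\right) \frac{1}{72116} = \left(\frac{49707}{35468} + \sqrt{18003} \cdot \frac{1}{45}\right) \frac{1}{72116} = \left(\frac{49707}{35468} + \frac{\sqrt{18003}}{45}\right) \frac{1}{72116} = \frac{49707}{2557810288} + \frac{\sqrt{18003}}{3245220}$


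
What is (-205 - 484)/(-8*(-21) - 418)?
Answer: 689/250 ≈ 2.7560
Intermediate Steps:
(-205 - 484)/(-8*(-21) - 418) = -689/(168 - 418) = -689/(-250) = -689*(-1/250) = 689/250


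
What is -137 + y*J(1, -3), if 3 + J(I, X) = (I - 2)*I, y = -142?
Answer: 431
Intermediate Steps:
J(I, X) = -3 + I*(-2 + I) (J(I, X) = -3 + (I - 2)*I = -3 + (-2 + I)*I = -3 + I*(-2 + I))
-137 + y*J(1, -3) = -137 - 142*(-3 + 1² - 2*1) = -137 - 142*(-3 + 1 - 2) = -137 - 142*(-4) = -137 + 568 = 431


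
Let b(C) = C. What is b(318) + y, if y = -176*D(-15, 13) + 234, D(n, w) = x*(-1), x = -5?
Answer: -328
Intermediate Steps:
D(n, w) = 5 (D(n, w) = -5*(-1) = 5)
y = -646 (y = -176*5 + 234 = -880 + 234 = -646)
b(318) + y = 318 - 646 = -328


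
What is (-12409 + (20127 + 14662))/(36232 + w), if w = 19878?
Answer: 2238/5611 ≈ 0.39886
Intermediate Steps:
(-12409 + (20127 + 14662))/(36232 + w) = (-12409 + (20127 + 14662))/(36232 + 19878) = (-12409 + 34789)/56110 = 22380*(1/56110) = 2238/5611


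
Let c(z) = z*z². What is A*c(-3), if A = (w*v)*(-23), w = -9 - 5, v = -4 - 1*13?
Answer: 147798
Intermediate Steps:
v = -17 (v = -4 - 13 = -17)
w = -14
c(z) = z³
A = -5474 (A = -14*(-17)*(-23) = 238*(-23) = -5474)
A*c(-3) = -5474*(-3)³ = -5474*(-27) = 147798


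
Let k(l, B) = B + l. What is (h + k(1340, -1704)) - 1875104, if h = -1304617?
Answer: -3180085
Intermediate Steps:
(h + k(1340, -1704)) - 1875104 = (-1304617 + (-1704 + 1340)) - 1875104 = (-1304617 - 364) - 1875104 = -1304981 - 1875104 = -3180085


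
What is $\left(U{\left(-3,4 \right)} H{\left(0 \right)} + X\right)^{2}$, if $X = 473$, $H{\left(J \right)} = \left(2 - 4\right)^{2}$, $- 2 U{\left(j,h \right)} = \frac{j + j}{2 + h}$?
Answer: $225625$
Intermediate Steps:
$U{\left(j,h \right)} = - \frac{j}{2 + h}$ ($U{\left(j,h \right)} = - \frac{\left(j + j\right) \frac{1}{2 + h}}{2} = - \frac{2 j \frac{1}{2 + h}}{2} = - \frac{j}{2 + h}$)
$H{\left(J \right)} = 4$ ($H{\left(J \right)} = \left(-2\right)^{2} = 4$)
$\left(U{\left(-3,4 \right)} H{\left(0 \right)} + X\right)^{2} = \left(\left(-1\right) \left(-3\right) \frac{1}{2 + 4} \cdot 4 + 473\right)^{2} = \left(\left(-1\right) \left(-3\right) \frac{1}{6} \cdot 4 + 473\right)^{2} = \left(\frac{1}{2} \cdot 4 + 473\right)^{2} = \left(2 + 473\right)^{2} = 475^{2} = 225625$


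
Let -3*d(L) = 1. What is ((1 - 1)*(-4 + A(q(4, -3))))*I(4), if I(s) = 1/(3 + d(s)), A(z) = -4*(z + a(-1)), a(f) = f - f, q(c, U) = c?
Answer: 0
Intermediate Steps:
d(L) = -⅓ (d(L) = -⅓*1 = -⅓)
a(f) = 0
A(z) = -4*z (A(z) = -4*(z + 0) = -4*z)
I(s) = 3/8 (I(s) = 1/(3 - ⅓) = 1/(8/3) = 3/8)
((1 - 1)*(-4 + A(q(4, -3))))*I(4) = ((1 - 1)*(-4 - 4*4))*(3/8) = (0*(-4 - 16))*(3/8) = (0*(-20))*(3/8) = 0*(3/8) = 0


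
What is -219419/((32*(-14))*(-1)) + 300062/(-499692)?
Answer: -27444086681/55965504 ≈ -490.38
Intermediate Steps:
-219419/((32*(-14))*(-1)) + 300062/(-499692) = -219419/((-448*(-1))) + 300062*(-1/499692) = -219419/448 - 150031/249846 = -27444086681/55965504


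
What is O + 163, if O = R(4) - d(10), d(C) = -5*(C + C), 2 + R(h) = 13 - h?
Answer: 270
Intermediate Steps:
R(h) = 11 - h (R(h) = -2 + (13 - h) = 11 - h)
d(C) = -10*C
O = 107 (O = (11 - 1*4) - (-10)*10 = (11 - 4) - 1*(-100) = 7 + 100 = 107)
O + 163 = 107 + 163 = 270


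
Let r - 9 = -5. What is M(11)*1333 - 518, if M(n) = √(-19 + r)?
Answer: -518 + 1333*I*√15 ≈ -518.0 + 5162.7*I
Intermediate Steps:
r = 4 (r = 9 - 5 = 4)
M(n) = I*√15 (M(n) = √(-19 + 4) = √(-15) = I*√15)
M(11)*1333 - 518 = (I*√15)*1333 - 518 = 1333*I*√15 - 518 = -518 + 1333*I*√15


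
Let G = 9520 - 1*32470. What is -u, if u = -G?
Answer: -22950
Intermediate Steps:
G = -22950 (G = 9520 - 32470 = -22950)
u = 22950 (u = -1*(-22950) = 22950)
-u = -1*22950 = -22950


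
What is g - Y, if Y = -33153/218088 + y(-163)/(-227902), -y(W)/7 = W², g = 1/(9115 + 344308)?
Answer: -1944114237314713/2927679049030008 ≈ -0.66405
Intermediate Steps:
g = 1/353423 ≈ 2.8295e-6
y(W) = -7*W²
Y = 5500837583/8283781896 (Y = -33153/218088 - 7*(-163)²/(-227902) = -33153*1/218088 - 7*26569*(-1/227902) = -11051/72696 - 185983*(-1/227902) = -11051/72696 + 185983/227902 = 5500837583/8283781896 ≈ 0.66405)
g - Y = 1/353423 - 1*5500837583/8283781896 = 1/353423 - 5500837583/8283781896 = -1944114237314713/2927679049030008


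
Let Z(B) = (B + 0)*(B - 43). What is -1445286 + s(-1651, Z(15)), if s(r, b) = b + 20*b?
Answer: -1454106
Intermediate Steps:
Z(B) = B*(-43 + B)
s(r, b) = 21*b
-1445286 + s(-1651, Z(15)) = -1445286 + 21*(15*(-43 + 15)) = -1445286 + 21*(15*(-28)) = -1445286 + 21*(-420) = -1445286 - 8820 = -1454106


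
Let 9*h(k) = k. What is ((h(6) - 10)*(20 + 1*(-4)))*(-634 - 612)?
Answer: 558208/3 ≈ 1.8607e+5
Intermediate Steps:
h(k) = k/9
((h(6) - 10)*(20 + 1*(-4)))*(-634 - 612) = (((1/9)*6 - 10)*(20 + 1*(-4)))*(-634 - 612) = ((2/3 - 10)*(20 - 4))*(-1246) = -28/3*16*(-1246) = -448/3*(-1246) = 558208/3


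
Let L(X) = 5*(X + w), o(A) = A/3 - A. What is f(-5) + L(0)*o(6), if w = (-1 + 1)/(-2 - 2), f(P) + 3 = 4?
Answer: 1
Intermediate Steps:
f(P) = 1 (f(P) = -3 + 4 = 1)
w = 0 (w = 0/(-4) = 0*(-¼) = 0)
o(A) = -2*A/3 (o(A) = A*(⅓) - A = A/3 - A = -2*A/3)
L(X) = 5*X (L(X) = 5*(X + 0) = 5*X)
f(-5) + L(0)*o(6) = 1 + (5*0)*(-⅔*6) = 1 + 0*(-4) = 1 + 0 = 1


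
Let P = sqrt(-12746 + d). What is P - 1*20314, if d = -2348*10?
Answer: -20314 + I*sqrt(36226) ≈ -20314.0 + 190.33*I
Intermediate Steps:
d = -23480
P = I*sqrt(36226) (P = sqrt(-12746 - 23480) = sqrt(-36226) = I*sqrt(36226) ≈ 190.33*I)
P - 1*20314 = I*sqrt(36226) - 1*20314 = I*sqrt(36226) - 20314 = -20314 + I*sqrt(36226)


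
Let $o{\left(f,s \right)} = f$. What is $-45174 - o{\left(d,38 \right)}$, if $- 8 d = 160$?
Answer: $-45154$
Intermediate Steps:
$d = -20$ ($d = \left(- \frac{1}{8}\right) 160 = -20$)
$-45174 - o{\left(d,38 \right)} = -45174 - -20 = -45174 + 20 = -45154$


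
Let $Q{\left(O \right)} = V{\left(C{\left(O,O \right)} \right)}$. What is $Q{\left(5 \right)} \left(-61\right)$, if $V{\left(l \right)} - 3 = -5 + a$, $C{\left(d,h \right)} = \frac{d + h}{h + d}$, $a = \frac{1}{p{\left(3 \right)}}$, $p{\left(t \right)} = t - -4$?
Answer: $\frac{793}{7} \approx 113.29$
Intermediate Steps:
$p{\left(t \right)} = 4 + t$ ($p{\left(t \right)} = t + 4 = 4 + t$)
$a = \frac{1}{7}$ ($a = \frac{1}{4 + 3} = \frac{1}{7} \approx 0.14286$)
$C{\left(d,h \right)} = 1$ ($C{\left(d,h \right)} = \frac{d + h}{d + h} = 1$)
$V{\left(l \right)} = - \frac{13}{7}$ ($V{\left(l \right)} = 3 + \left(-5 + \frac{1}{7}\right) = 3 - \frac{34}{7} = - \frac{13}{7}$)
$Q{\left(O \right)} = - \frac{13}{7}$
$Q{\left(5 \right)} \left(-61\right) = \left(- \frac{13}{7}\right) \left(-61\right) = \frac{793}{7}$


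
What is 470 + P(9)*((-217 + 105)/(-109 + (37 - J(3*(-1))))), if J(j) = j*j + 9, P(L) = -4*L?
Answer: 2126/5 ≈ 425.20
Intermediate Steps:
J(j) = 9 + j² (J(j) = j² + 9 = 9 + j²)
470 + P(9)*((-217 + 105)/(-109 + (37 - J(3*(-1))))) = 470 + (-4*9)*((-217 + 105)/(-109 + (37 - (9 + (3*(-1))²)))) = 470 - (-4032)/(-109 + (37 - (9 + (-3)²))) = 470 - (-4032)/(-109 + (37 - (9 + 9))) = 470 - (-4032)/(-109 + (37 - 1*18)) = 470 - (-4032)/(-109 + (37 - 18)) = 470 - (-4032)/(-109 + 19) = 470 - (-4032)/(-90) = 470 - (-4032)*(-1)/90 = 470 - 36*56/45 = 470 - 224/5 = 2126/5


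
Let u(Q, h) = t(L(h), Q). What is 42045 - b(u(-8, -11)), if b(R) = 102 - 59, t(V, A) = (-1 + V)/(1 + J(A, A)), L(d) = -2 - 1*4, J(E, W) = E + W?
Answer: 42002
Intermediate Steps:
L(d) = -6 (L(d) = -2 - 4 = -6)
t(V, A) = (-1 + V)/(1 + 2*A) (t(V, A) = (-1 + V)/(1 + (A + A)) = (-1 + V)/(1 + 2*A))
u(Q, h) = -7/(1 + 2*Q) (u(Q, h) = (-1 - 6)/(1 + 2*Q) = -7/(1 + 2*Q))
b(R) = 43
42045 - b(u(-8, -11)) = 42045 - 1*43 = 42045 - 43 = 42002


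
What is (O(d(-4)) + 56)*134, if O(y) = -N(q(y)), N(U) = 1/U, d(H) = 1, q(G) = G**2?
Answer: 7370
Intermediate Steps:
O(y) = -1/y**2 (O(y) = -1/(y**2) = -1/y**2)
(O(d(-4)) + 56)*134 = (-1/1**2 + 56)*134 = (-1*1 + 56)*134 = (-1 + 56)*134 = 55*134 = 7370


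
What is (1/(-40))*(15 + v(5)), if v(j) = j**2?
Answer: -1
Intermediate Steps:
(1/(-40))*(15 + v(5)) = (1/(-40))*(15 + 5**2) = (1*(-1/40))*(15 + 25) = -1/40*40 = -1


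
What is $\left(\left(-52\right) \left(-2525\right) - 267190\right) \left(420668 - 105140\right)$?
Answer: $-42877099920$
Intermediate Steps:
$\left(\left(-52\right) \left(-2525\right) - 267190\right) \left(420668 - 105140\right) = \left(131300 - 267190\right) 315528 = \left(-135890\right) 315528 = -42877099920$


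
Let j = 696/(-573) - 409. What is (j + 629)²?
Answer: 1746236944/36481 ≈ 47867.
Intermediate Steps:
j = -78351/191 (j = 696*(-1/573) - 409 = -232/191 - 409 = -78351/191 ≈ -410.21)
(j + 629)² = (-78351/191 + 629)² = (41788/191)² = 1746236944/36481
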